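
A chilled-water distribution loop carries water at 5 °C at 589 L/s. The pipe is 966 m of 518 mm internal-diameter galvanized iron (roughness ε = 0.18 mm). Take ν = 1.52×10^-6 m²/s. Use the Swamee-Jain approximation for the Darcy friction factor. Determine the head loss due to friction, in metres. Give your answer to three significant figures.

h_f ≈ 12.0 m

V = 4Q/(πD²) = 4·0.589/(π·0.518²) = 2.795 m/s
Re = VD/ν = 2.795·0.518/1.52×10^-6 = 9.52×10^5 → turbulent
ε/D = 0.18/518 = 3.47×10^-4
Swamee-Jain: f = 0.01620
h_f = f(L/D)V²/(2g) = 0.01620·(966/0.518)·2.795²/(2·9.81) = 12.02 m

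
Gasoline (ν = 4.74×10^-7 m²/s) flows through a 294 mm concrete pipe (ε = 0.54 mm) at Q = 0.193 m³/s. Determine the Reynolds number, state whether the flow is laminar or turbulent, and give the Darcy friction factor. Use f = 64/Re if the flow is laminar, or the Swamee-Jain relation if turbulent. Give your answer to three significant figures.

Re ≈ 1.76×10^6; turbulent; f ≈ 0.0231

V = 4Q/(πD²) = 2.843 m/s
Re = VD/ν = 2.843·0.294/4.74×10^-7 = 1.76×10^6
Re > 4000 → turbulent; ε/D = 0.00184
Swamee-Jain: f = 0.02306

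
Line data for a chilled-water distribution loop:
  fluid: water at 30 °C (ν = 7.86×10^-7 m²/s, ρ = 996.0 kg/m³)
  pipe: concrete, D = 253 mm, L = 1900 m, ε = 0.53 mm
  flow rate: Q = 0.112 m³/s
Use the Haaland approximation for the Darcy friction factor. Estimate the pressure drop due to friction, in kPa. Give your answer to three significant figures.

V = 4Q/(πD²) = 4·0.112/(π·0.253²) = 2.228 m/s
Re = VD/ν = 2.228·0.253/7.86×10^-7 = 7.17×10^5 → turbulent
ε/D = 0.53/253 = 0.00209
Haaland: f = 0.02398
h_f = f(L/D)V²/(2g) = 0.02398·(1900/0.253)·2.228²/(2·9.81) = 45.55 m
Δp = ρg·h_f = 996.0·9.81·45.55 = 445.1 kPa

Δp ≈ 445 kPa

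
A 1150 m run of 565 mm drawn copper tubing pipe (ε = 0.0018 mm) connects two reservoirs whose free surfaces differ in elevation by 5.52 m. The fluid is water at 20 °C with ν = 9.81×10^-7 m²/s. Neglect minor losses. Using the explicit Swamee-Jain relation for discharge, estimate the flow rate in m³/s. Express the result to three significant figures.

Q ≈ 0.544 m³/s

Swamee-Jain (Type II): Q = -0.965·√(gD⁵h_f/L)·ln[ε/(3.7D) + √(3.17ν²L/(gD³h_f))]
√(gD⁵h_f/L) = √(9.81·0.565⁵·5.52/1150) = 0.05207
ε/(3.7D) = 8.61×10^-7; √(3.17ν²L/(gD³h_f)) = 1.90×10^-5
Q = -0.965·0.05207·ln(1.981×10^-5) = 0.5441 m³/s
Check: V = 2.17 m/s, Re = 1.25×10^6, f = 0.01128, h_f = 5.51 m ≈ 5.52 m ✓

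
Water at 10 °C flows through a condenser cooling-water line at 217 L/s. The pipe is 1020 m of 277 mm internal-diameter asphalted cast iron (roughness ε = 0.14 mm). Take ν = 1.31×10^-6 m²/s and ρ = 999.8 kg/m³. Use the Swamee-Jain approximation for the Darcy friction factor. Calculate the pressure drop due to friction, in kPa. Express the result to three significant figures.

V = 4Q/(πD²) = 4·0.217/(π·0.277²) = 3.601 m/s
Re = VD/ν = 3.601·0.277/1.31×10^-6 = 7.61×10^5 → turbulent
ε/D = 0.14/277 = 5.05×10^-4
Swamee-Jain: f = 0.01749
h_f = f(L/D)V²/(2g) = 0.01749·(1020/0.277)·3.601²/(2·9.81) = 42.57 m
Δp = ρg·h_f = 999.8·9.81·42.57 = 417.5 kPa

Δp ≈ 418 kPa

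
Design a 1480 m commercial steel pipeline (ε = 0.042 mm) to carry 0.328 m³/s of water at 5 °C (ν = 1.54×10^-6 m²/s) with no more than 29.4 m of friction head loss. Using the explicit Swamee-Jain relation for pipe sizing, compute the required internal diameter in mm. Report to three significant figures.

D ≈ 367 mm

Swamee-Jain (Type III): D = 0.66·[ε^1.25·(LQ²/(gh_f))^4.75 + ν·Q^9.4·(L/(gh_f))^5.2]^0.04
LQ²/(gh_f) = 0.5521; L/(gh_f) = 5.132
Term 1 = ε^1.25·(…)^4.75 = 2.01×10^-7; Term 2 = ν·Q^9.4·(…)^5.2 = 2.14×10^-7
D = 0.66·(2.01×10^-7 + 2.14×10^-7)^0.04 = 0.3667 m = 367 mm
Check: V = 3.11 m/s, Re = 7.40×10^5, f = 0.01407, h_f = 27.9 m ≈ 29.4 m ✓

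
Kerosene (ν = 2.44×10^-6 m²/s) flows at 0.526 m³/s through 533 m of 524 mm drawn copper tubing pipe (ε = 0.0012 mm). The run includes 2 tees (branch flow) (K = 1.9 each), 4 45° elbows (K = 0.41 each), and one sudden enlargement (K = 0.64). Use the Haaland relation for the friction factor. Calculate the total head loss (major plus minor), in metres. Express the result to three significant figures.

H_L ≈ 5.85 m

V = 4Q/(πD²) = 2.439 m/s; V²/2g = 0.3032 m
Re = 5.24×10^5, ε/D = 2.29×10^-6 → f = 0.01298 (Haaland)
Major: h_f = f(L/D)·V²/2g = 0.01298·1017·0.3032 = 4.004 m
Minor: ΣK = 6.08; h_m = ΣK·V²/2g = 1.844 m
Total H_L = 4.004 + 1.844 = 5.847 m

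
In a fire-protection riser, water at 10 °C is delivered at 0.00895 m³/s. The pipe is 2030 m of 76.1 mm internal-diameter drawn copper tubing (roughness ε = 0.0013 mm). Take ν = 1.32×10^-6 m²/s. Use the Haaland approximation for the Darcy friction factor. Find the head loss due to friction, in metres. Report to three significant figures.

h_f ≈ 91.8 m

V = 4Q/(πD²) = 4·0.00895/(π·0.0761²) = 1.968 m/s
Re = VD/ν = 1.968·0.0761/1.32×10^-6 = 1.13×10^5 → turbulent
ε/D = 0.0013/76.1 = 1.71×10^-5
Haaland: f = 0.01743
h_f = f(L/D)V²/(2g) = 0.01743·(2030/0.0761)·1.968²/(2·9.81) = 91.78 m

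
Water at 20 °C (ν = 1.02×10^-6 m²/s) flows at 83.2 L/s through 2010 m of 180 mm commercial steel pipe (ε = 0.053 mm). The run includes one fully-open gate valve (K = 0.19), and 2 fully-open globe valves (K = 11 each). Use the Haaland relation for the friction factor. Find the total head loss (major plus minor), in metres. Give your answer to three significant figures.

V = 4Q/(πD²) = 3.270 m/s; V²/2g = 0.5449 m
Re = 5.77×10^5, ε/D = 2.94×10^-4 → f = 0.01597 (Haaland)
Major: h_f = f(L/D)·V²/2g = 0.01597·11167·0.5449 = 97.15 m
Minor: ΣK = 22.2; h_m = ΣK·V²/2g = 12.09 m
Total H_L = 97.15 + 12.09 = 109.2 m

H_L ≈ 109 m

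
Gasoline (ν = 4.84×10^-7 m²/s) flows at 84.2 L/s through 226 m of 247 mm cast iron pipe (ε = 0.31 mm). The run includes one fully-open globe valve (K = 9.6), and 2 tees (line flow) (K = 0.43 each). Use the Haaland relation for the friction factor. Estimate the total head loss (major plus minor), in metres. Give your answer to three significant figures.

H_L ≈ 4.68 m

V = 4Q/(πD²) = 1.757 m/s; V²/2g = 0.1574 m
Re = 8.97×10^5, ε/D = 0.00126 → f = 0.02106 (Haaland)
Major: h_f = f(L/D)·V²/2g = 0.02106·915.0·0.1574 = 3.033 m
Minor: ΣK = 10.5; h_m = ΣK·V²/2g = 1.646 m
Total H_L = 3.033 + 1.646 = 4.679 m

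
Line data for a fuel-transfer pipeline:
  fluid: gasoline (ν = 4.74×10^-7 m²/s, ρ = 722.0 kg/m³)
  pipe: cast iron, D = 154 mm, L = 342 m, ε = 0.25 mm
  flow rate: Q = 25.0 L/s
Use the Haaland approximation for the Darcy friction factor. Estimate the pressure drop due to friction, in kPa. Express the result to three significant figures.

Δp ≈ 32.7 kPa

V = 4Q/(πD²) = 4·0.0250/(π·0.154²) = 1.342 m/s
Re = VD/ν = 1.342·0.154/4.74×10^-7 = 4.36×10^5 → turbulent
ε/D = 0.25/154 = 0.00162
Haaland: f = 0.02264
h_f = f(L/D)V²/(2g) = 0.02264·(342/0.154)·1.342²/(2·9.81) = 4.617 m
Δp = ρg·h_f = 722.0·9.81·4.617 = 32.70 kPa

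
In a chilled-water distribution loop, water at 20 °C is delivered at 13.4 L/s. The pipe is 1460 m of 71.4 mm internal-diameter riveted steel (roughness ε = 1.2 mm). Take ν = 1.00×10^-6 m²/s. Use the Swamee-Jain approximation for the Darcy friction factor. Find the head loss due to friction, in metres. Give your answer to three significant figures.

V = 4Q/(πD²) = 4·0.0134/(π·0.0714²) = 3.347 m/s
Re = VD/ν = 3.347·0.0714/1.00×10^-6 = 2.39×10^5 → turbulent
ε/D = 1.2/71.4 = 0.0168
Swamee-Jain: f = 0.04586
h_f = f(L/D)V²/(2g) = 0.04586·(1460/0.0714)·3.347²/(2·9.81) = 535.3 m

h_f ≈ 535 m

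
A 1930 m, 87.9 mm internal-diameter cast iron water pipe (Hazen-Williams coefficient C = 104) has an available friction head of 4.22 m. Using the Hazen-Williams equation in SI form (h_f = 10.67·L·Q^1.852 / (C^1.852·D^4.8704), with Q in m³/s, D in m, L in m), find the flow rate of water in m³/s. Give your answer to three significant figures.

Rearranging: Q = [h_f·C^1.852·D^4.8704 / (10.67·L)]^(1/1.852)
Q = [4.22·104^1.852·0.0879^4.8704 / (10.67·1930)]^0.540 = 0.001772 m³/s

Q ≈ 0.00177 m³/s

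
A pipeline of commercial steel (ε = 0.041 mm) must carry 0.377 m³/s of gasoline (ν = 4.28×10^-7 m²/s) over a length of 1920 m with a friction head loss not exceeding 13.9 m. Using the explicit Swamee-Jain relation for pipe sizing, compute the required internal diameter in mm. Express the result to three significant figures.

D ≈ 461 mm

Swamee-Jain (Type III): D = 0.66·[ε^1.25·(LQ²/(gh_f))^4.75 + ν·Q^9.4·(L/(gh_f))^5.2]^0.04
LQ²/(gh_f) = 2.001; L/(gh_f) = 14.08
Term 1 = ε^1.25·(…)^4.75 = 8.85×10^-5; Term 2 = ν·Q^9.4·(…)^5.2 = 4.19×10^-5
D = 0.66·(8.85×10^-5 + 4.19×10^-5)^0.04 = 0.4615 m = 461 mm
Check: V = 2.25 m/s, Re = 2.43×10^6, f = 0.01254, h_f = 13.5 m ≈ 13.9 m ✓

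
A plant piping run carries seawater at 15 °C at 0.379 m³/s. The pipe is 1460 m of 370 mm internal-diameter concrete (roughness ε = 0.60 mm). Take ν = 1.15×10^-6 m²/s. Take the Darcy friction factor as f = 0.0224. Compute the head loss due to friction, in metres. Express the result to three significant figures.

h_f ≈ 56.0 m

V = 4Q/(πD²) = 4·0.379/(π·0.370²) = 3.525 m/s
h_f = f(L/D)V²/(2g) = 0.02240·(1460/0.370)·3.525²/(2·9.81) = 55.97 m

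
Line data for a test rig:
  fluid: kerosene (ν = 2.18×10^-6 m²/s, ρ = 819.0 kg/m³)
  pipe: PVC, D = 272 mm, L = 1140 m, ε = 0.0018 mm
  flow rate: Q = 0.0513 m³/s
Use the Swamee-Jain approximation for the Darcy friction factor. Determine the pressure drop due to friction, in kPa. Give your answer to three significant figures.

Δp ≈ 23.5 kPa

V = 4Q/(πD²) = 4·0.0513/(π·0.272²) = 0.8829 m/s
Re = VD/ν = 0.8829·0.272/2.18×10^-6 = 1.10×10^5 → turbulent
ε/D = 0.0018/272 = 6.62×10^-6
Swamee-Jain: f = 0.01755
h_f = f(L/D)V²/(2g) = 0.01755·(1140/0.272)·0.8829²/(2·9.81) = 2.922 m
Δp = ρg·h_f = 819.0·9.81·2.922 = 23.48 kPa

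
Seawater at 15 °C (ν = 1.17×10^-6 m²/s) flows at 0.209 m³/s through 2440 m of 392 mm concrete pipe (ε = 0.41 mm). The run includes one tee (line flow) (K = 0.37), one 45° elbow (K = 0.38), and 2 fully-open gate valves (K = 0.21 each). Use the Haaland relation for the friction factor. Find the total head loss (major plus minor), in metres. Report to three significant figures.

H_L ≈ 19.5 m

V = 4Q/(πD²) = 1.732 m/s; V²/2g = 0.1529 m
Re = 5.80×10^5, ε/D = 0.00105 → f = 0.02033 (Haaland)
Major: h_f = f(L/D)·V²/2g = 0.02033·6224·0.1529 = 19.34 m
Minor: ΣK = 1.17; h_m = ΣK·V²/2g = 0.1788 m
Total H_L = 19.34 + 0.1788 = 19.52 m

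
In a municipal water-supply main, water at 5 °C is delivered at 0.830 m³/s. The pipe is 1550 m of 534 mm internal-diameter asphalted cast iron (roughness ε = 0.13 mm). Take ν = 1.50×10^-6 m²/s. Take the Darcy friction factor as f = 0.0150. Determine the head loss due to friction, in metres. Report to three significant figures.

V = 4Q/(πD²) = 4·0.830/(π·0.534²) = 3.706 m/s
h_f = f(L/D)V²/(2g) = 0.01500·(1550/0.534)·3.706²/(2·9.81) = 30.48 m

h_f ≈ 30.5 m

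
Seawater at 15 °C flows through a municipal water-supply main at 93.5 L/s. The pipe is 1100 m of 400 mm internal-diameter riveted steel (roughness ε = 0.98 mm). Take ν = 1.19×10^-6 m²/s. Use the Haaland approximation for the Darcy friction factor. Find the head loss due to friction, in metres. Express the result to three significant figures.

h_f ≈ 1.97 m

V = 4Q/(πD²) = 4·0.0935/(π·0.400²) = 0.7440 m/s
Re = VD/ν = 0.7440·0.400/1.19×10^-6 = 2.50×10^5 → turbulent
ε/D = 0.98/400 = 0.00245
Haaland: f = 0.02534
h_f = f(L/D)V²/(2g) = 0.02534·(1100/0.400)·0.7440²/(2·9.81) = 1.966 m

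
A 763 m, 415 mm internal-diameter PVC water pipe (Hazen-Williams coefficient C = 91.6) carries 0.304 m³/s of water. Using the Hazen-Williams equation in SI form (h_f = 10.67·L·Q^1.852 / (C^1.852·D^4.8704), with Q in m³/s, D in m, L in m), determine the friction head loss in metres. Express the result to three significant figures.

h_f = 10.67·763·0.304^1.852 / (91.6^1.852·0.415^4.8704) = 15.13 m

h_f ≈ 15.1 m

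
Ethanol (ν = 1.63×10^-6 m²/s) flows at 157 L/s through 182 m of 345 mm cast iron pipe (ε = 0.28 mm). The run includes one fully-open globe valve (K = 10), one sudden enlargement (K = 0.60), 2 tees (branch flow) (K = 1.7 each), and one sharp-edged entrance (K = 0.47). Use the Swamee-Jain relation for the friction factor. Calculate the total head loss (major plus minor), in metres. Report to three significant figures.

H_L ≈ 3.58 m

V = 4Q/(πD²) = 1.679 m/s; V²/2g = 0.1438 m
Re = 3.55×10^5, ε/D = 8.12×10^-4 → f = 0.01976 (Swamee-Jain)
Major: h_f = f(L/D)·V²/2g = 0.01976·527.5·0.1438 = 1.499 m
Minor: ΣK = 14.5; h_m = ΣK·V²/2g = 2.080 m
Total H_L = 1.499 + 2.080 = 3.579 m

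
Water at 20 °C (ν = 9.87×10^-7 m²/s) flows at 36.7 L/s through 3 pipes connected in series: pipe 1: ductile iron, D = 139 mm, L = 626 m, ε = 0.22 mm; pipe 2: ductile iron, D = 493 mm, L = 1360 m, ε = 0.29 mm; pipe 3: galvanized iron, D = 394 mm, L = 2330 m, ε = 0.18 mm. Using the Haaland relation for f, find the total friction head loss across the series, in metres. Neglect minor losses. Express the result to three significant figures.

Pipe 1: V = 2.419 m/s, Re = 3.41×10^5, ε/D = 0.00158, f = 0.02262, h_1 = f(L/D)V²/2g = 30.37 m
Pipe 2: V = 0.1923 m/s, Re = 9.60×10^4, ε/D = 5.88×10^-4, f = 0.02053, h_2 = f(L/D)V²/2g = 0.1067 m
Pipe 3: V = 0.3010 m/s, Re = 1.20×10^5, ε/D = 4.57×10^-4, f = 0.01943, h_3 = f(L/D)V²/2g = 0.5306 m
Series → Q common, losses add: H = Σh = 31.01 m

H ≈ 31.0 m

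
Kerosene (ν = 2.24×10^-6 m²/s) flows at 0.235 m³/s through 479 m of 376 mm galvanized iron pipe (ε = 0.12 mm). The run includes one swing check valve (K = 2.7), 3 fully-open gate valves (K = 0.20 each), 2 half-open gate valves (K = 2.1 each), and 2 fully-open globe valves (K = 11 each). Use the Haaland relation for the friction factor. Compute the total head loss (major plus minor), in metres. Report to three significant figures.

V = 4Q/(πD²) = 2.116 m/s; V²/2g = 0.2283 m
Re = 3.55×10^5, ε/D = 3.19×10^-4 → f = 0.01670 (Haaland)
Major: h_f = f(L/D)·V²/2g = 0.01670·1274·0.2283 = 4.857 m
Minor: ΣK = 29.5; h_m = ΣK·V²/2g = 6.735 m
Total H_L = 4.857 + 6.735 = 11.59 m

H_L ≈ 11.6 m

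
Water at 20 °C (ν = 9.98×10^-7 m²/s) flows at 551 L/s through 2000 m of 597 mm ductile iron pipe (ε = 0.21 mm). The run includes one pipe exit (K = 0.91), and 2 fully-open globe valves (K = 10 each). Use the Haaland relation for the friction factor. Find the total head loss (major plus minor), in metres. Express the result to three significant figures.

H_L ≈ 14.7 m

V = 4Q/(πD²) = 1.968 m/s; V²/2g = 0.1975 m
Re = 1.18×10^6, ε/D = 3.52×10^-4 → f = 0.01597 (Haaland)
Major: h_f = f(L/D)·V²/2g = 0.01597·3350·0.1975 = 10.57 m
Minor: ΣK = 20.9; h_m = ΣK·V²/2g = 4.129 m
Total H_L = 10.57 + 4.129 = 14.70 m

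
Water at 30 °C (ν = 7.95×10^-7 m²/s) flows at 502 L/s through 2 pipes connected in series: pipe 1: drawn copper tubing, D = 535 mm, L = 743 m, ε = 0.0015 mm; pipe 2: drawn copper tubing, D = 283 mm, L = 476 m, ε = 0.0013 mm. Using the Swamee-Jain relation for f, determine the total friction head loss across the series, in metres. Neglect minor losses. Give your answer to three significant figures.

Pipe 1: V = 2.233 m/s, Re = 1.50×10^6, ε/D = 2.80×10^-6, f = 0.01094, h_1 = f(L/D)V²/2g = 3.862 m
Pipe 2: V = 7.981 m/s, Re = 2.84×10^6, ε/D = 4.59×10^-6, f = 0.01003, h_2 = f(L/D)V²/2g = 54.76 m
Series → Q common, losses add: H = Σh = 58.62 m

H ≈ 58.6 m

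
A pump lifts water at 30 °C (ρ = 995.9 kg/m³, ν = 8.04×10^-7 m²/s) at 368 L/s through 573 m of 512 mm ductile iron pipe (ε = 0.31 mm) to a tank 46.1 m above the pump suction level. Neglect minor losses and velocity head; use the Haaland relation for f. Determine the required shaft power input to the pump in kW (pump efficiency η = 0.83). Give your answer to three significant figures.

P_shaft ≈ 214 kW

V = 4Q/(πD²) = 1.787 m/s; Re = 1.14×10^6; ε/D = 6.05×10^-4; f = 0.01781
h_f = f(L/D)V²/2g = 3.246 m
Total head H = z + h_f = 46.1 + 3.246 = 49.35 m
P_hyd = ρgQH = 995.9·9.81·0.368·49.35 = 177.4 kW
P_shaft = P_hyd/η = 177.4/0.83 = 213.8 kW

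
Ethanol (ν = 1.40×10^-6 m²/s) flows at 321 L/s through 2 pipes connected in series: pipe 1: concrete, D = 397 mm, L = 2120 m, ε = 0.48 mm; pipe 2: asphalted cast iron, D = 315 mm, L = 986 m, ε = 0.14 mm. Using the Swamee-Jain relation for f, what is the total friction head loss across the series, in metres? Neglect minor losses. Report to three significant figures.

Pipe 1: V = 2.593 m/s, Re = 7.35×10^5, ε/D = 0.00121, f = 0.02104, h_1 = f(L/D)V²/2g = 38.50 m
Pipe 2: V = 4.119 m/s, Re = 9.27×10^5, ε/D = 4.44×10^-4, f = 0.01696, h_2 = f(L/D)V²/2g = 45.89 m
Series → Q common, losses add: H = Σh = 84.39 m

H ≈ 84.4 m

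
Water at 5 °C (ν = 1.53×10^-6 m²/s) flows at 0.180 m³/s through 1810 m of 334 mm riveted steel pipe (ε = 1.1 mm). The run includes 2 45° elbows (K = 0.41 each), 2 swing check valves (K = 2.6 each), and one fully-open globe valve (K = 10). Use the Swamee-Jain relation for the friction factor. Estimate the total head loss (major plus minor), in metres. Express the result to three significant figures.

H_L ≈ 35.2 m

V = 4Q/(πD²) = 2.054 m/s; V²/2g = 0.2151 m
Re = 4.48×10^5, ε/D = 0.00329 → f = 0.02726 (Swamee-Jain)
Major: h_f = f(L/D)·V²/2g = 0.02726·5419·0.2151 = 31.78 m
Minor: ΣK = 16.0; h_m = ΣK·V²/2g = 3.446 m
Total H_L = 31.78 + 3.446 = 35.23 m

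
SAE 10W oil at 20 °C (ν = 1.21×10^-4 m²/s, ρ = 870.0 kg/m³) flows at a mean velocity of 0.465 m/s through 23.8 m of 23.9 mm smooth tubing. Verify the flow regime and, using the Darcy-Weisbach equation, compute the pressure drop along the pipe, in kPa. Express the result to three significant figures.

Δp ≈ 65.3 kPa

Re = VD/ν = 0.465·0.02390/1.21×10^-4 = 91.8 → laminar (Re < 2300)
f = 64/Re = 0.6968
h_f = f(L/D)V²/(2g) = 0.6968·(23.8/0.02390)·0.465²/(2·9.81) = 7.647 m
Δp = ρg·h_f = 870.0·9.81·7.647 = 65.27 kPa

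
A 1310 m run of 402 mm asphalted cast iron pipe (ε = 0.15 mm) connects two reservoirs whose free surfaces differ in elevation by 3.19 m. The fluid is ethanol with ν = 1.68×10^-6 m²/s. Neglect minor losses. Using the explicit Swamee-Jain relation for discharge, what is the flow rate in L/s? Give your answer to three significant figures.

Q ≈ 132 L/s

Swamee-Jain (Type II): Q = -0.965·√(gD⁵h_f/L)·ln[ε/(3.7D) + √(3.17ν²L/(gD³h_f))]
√(gD⁵h_f/L) = √(9.81·0.402⁵·3.19/1310) = 0.01584
ε/(3.7D) = 1.01×10^-4; √(3.17ν²L/(gD³h_f)) = 7.59×10^-5
Q = -0.965·0.01584·ln(1.768×10^-4) = 0.1320 m³/s
Check: V = 1.04 m/s, Re = 2.49×10^5, f = 0.01784, h_f = 3.21 m ≈ 3.19 m ✓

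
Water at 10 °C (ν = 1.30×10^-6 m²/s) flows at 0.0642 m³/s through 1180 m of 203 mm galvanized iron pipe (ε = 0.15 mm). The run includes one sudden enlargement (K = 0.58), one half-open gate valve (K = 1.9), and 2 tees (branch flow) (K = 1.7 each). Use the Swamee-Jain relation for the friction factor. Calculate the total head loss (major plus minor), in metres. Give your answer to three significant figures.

H_L ≈ 24.0 m

V = 4Q/(πD²) = 1.984 m/s; V²/2g = 0.2005 m
Re = 3.10×10^5, ε/D = 7.39×10^-4 → f = 0.01955 (Swamee-Jain)
Major: h_f = f(L/D)·V²/2g = 0.01955·5813·0.2005 = 22.79 m
Minor: ΣK = 5.88; h_m = ΣK·V²/2g = 1.179 m
Total H_L = 22.79 + 1.179 = 23.97 m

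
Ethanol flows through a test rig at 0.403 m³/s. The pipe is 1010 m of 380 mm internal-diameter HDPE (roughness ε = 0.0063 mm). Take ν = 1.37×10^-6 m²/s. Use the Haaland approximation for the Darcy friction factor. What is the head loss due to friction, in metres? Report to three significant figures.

V = 4Q/(πD²) = 4·0.403/(π·0.380²) = 3.553 m/s
Re = VD/ν = 3.553·0.380/1.37×10^-6 = 9.86×10^5 → turbulent
ε/D = 0.0063/380 = 1.66×10^-5
Haaland: f = 0.01192
h_f = f(L/D)V²/(2g) = 0.01192·(1010/0.380)·3.553²/(2·9.81) = 20.39 m

h_f ≈ 20.4 m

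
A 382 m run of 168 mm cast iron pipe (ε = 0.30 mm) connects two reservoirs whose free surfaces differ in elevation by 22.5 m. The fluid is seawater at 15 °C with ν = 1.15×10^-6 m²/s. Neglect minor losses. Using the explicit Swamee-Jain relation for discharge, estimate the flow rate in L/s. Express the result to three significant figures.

Q ≈ 64.1 L/s

Swamee-Jain (Type II): Q = -0.965·√(gD⁵h_f/L)·ln[ε/(3.7D) + √(3.17ν²L/(gD³h_f))]
√(gD⁵h_f/L) = √(9.81·0.168⁵·22.5/382) = 0.008794
ε/(3.7D) = 4.83×10^-4; √(3.17ν²L/(gD³h_f)) = 3.91×10^-5
Q = -0.965·0.008794·ln(5.217×10^-4) = 0.06414 m³/s
Check: V = 2.89 m/s, Re = 4.23×10^5, f = 0.02332, h_f = 22.6 m ≈ 22.5 m ✓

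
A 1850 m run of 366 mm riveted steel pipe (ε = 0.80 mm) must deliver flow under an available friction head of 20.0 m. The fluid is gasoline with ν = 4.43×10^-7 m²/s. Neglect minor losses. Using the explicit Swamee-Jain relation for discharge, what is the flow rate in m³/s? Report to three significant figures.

Q ≈ 0.189 m³/s

Swamee-Jain (Type II): Q = -0.965·√(gD⁵h_f/L)·ln[ε/(3.7D) + √(3.17ν²L/(gD³h_f))]
√(gD⁵h_f/L) = √(9.81·0.366⁵·20.0/1850) = 0.02639
ε/(3.7D) = 5.91×10^-4; √(3.17ν²L/(gD³h_f)) = 1.09×10^-5
Q = -0.965·0.02639·ln(6.017×10^-4) = 0.1889 m³/s
Check: V = 1.80 m/s, Re = 1.48×10^6, f = 0.02416, h_f = 20.1 m ≈ 20.0 m ✓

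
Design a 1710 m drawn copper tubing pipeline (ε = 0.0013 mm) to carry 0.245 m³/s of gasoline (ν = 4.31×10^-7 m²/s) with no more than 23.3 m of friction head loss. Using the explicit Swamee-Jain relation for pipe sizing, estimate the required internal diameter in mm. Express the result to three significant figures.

D ≈ 329 mm

Swamee-Jain (Type III): D = 0.66·[ε^1.25·(LQ²/(gh_f))^4.75 + ν·Q^9.4·(L/(gh_f))^5.2]^0.04
LQ²/(gh_f) = 0.4491; L/(gh_f) = 7.481
Term 1 = ε^1.25·(…)^4.75 = 9.79×10^-10; Term 2 = ν·Q^9.4·(…)^5.2 = 2.74×10^-8
D = 0.66·(9.79×10^-10 + 2.74×10^-8)^0.04 = 0.3293 m = 329 mm
Check: V = 2.88 m/s, Re = 2.20×10^6, f = 0.01037, h_f = 22.7 m ≈ 23.3 m ✓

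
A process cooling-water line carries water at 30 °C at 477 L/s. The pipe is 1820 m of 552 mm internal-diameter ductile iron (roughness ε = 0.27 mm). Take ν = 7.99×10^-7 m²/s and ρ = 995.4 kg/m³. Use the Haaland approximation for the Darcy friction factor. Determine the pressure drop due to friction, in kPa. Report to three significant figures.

Δp ≈ 111 kPa

V = 4Q/(πD²) = 4·0.477/(π·0.552²) = 1.993 m/s
Re = VD/ν = 1.993·0.552/7.99×10^-7 = 1.38×10^6 → turbulent
ε/D = 0.27/552 = 4.89×10^-4
Haaland: f = 0.01698
h_f = f(L/D)V²/(2g) = 0.01698·(1820/0.552)·1.993²/(2·9.81) = 11.34 m
Δp = ρg·h_f = 995.4·9.81·11.34 = 110.7 kPa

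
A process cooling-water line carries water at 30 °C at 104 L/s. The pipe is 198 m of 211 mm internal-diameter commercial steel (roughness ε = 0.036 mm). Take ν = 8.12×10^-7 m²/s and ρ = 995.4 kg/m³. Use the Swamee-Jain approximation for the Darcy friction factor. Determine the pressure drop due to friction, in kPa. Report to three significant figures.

V = 4Q/(πD²) = 4·0.104/(π·0.211²) = 2.974 m/s
Re = VD/ν = 2.974·0.211/8.12×10^-7 = 7.73×10^5 → turbulent
ε/D = 0.036/211 = 1.71×10^-4
Swamee-Jain: f = 0.01469
h_f = f(L/D)V²/(2g) = 0.01469·(198/0.211)·2.974²/(2·9.81) = 6.215 m
Δp = ρg·h_f = 995.4·9.81·6.215 = 60.69 kPa

Δp ≈ 60.7 kPa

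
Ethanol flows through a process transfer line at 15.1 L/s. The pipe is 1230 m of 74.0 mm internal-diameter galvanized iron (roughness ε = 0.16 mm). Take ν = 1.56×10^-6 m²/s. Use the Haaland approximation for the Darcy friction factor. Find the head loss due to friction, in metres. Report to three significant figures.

V = 4Q/(πD²) = 4·0.0151/(π·0.0740²) = 3.511 m/s
Re = VD/ν = 3.511·0.0740/1.56×10^-6 = 1.67×10^5 → turbulent
ε/D = 0.16/74.0 = 0.00216
Haaland: f = 0.02485
h_f = f(L/D)V²/(2g) = 0.02485·(1230/0.0740)·3.511²/(2·9.81) = 259.5 m

h_f ≈ 260 m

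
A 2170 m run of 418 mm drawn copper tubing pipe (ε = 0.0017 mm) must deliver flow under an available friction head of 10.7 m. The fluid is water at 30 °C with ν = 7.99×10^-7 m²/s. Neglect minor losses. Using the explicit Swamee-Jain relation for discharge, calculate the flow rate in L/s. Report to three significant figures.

Q ≈ 254 L/s

Swamee-Jain (Type II): Q = -0.965·√(gD⁵h_f/L)·ln[ε/(3.7D) + √(3.17ν²L/(gD³h_f))]
√(gD⁵h_f/L) = √(9.81·0.418⁵·10.7/2170) = 0.02484
ε/(3.7D) = 1.10×10^-6; √(3.17ν²L/(gD³h_f)) = 2.39×10^-5
Q = -0.965·0.02484·ln(2.503×10^-5) = 0.2540 m³/s
Check: V = 1.85 m/s, Re = 9.68×10^5, f = 0.01177, h_f = 10.7 m ≈ 10.7 m ✓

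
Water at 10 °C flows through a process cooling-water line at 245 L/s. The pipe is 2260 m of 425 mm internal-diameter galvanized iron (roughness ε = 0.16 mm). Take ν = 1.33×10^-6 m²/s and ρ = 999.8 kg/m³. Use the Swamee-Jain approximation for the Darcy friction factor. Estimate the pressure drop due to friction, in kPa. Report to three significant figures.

Δp ≈ 134 kPa

V = 4Q/(πD²) = 4·0.245/(π·0.425²) = 1.727 m/s
Re = VD/ν = 1.727·0.425/1.33×10^-6 = 5.52×10^5 → turbulent
ε/D = 0.16/425 = 3.76×10^-4
Swamee-Jain: f = 0.01685
h_f = f(L/D)V²/(2g) = 0.01685·(2260/0.425)·1.727²/(2·9.81) = 13.62 m
Δp = ρg·h_f = 999.8·9.81·13.62 = 133.6 kPa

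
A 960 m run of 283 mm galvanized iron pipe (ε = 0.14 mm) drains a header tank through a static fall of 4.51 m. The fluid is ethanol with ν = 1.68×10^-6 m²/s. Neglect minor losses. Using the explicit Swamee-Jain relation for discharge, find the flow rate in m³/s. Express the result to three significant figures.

Swamee-Jain (Type II): Q = -0.965·√(gD⁵h_f/L)·ln[ε/(3.7D) + √(3.17ν²L/(gD³h_f))]
√(gD⁵h_f/L) = √(9.81·0.283⁵·4.51/960) = 0.009146
ε/(3.7D) = 1.34×10^-4; √(3.17ν²L/(gD³h_f)) = 9.25×10^-5
Q = -0.965·0.009146·ln(2.263×10^-4) = 0.07409 m³/s
Check: V = 1.18 m/s, Re = 1.98×10^5, f = 0.01892, h_f = 4.54 m ≈ 4.51 m ✓

Q ≈ 0.0741 m³/s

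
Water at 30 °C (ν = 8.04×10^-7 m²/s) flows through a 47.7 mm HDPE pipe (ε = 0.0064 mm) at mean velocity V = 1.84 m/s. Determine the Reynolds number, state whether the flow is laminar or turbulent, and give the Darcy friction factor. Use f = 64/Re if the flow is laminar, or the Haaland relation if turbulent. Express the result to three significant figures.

Re ≈ 1.09×10^5; turbulent; f ≈ 0.0181

Re = VD/ν = 1.840·0.0477/8.04×10^-7 = 1.09×10^5
Re > 4000 → turbulent; ε/D = 1.34×10^-4
Haaland: f = 0.01814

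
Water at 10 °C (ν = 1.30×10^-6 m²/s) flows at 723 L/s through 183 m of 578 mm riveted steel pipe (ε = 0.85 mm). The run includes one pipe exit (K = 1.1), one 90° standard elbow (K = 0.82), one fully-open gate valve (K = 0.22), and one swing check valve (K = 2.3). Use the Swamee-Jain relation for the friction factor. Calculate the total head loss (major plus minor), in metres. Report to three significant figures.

H_L ≈ 4.40 m

V = 4Q/(πD²) = 2.755 m/s; V²/2g = 0.3870 m
Re = 1.23×10^6, ε/D = 0.00147 → f = 0.02188 (Swamee-Jain)
Major: h_f = f(L/D)·V²/2g = 0.02188·316.6·0.3870 = 2.680 m
Minor: ΣK = 4.44; h_m = ΣK·V²/2g = 1.718 m
Total H_L = 2.680 + 1.718 = 4.399 m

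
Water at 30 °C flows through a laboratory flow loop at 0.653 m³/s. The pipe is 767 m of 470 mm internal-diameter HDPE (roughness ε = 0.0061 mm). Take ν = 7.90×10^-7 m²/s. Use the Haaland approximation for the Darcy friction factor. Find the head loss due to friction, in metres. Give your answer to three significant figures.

h_f ≈ 12.5 m

V = 4Q/(πD²) = 4·0.653/(π·0.470²) = 3.764 m/s
Re = VD/ν = 3.764·0.470/7.90×10^-7 = 2.24×10^6 → turbulent
ε/D = 0.0061/470 = 1.30×10^-5
Haaland: f = 0.01058
h_f = f(L/D)V²/(2g) = 0.01058·(767/0.470)·3.764²/(2·9.81) = 12.46 m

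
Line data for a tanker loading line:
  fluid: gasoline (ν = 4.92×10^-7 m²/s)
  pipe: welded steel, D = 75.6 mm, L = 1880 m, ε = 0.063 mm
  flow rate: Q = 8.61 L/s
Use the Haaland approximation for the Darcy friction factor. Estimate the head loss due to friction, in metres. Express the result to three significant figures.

V = 4Q/(πD²) = 4·0.00861/(π·0.0756²) = 1.918 m/s
Re = VD/ν = 1.918·0.0756/4.92×10^-7 = 2.95×10^5 → turbulent
ε/D = 0.063/75.6 = 8.33×10^-4
Haaland: f = 0.01981
h_f = f(L/D)V²/(2g) = 0.01981·(1880/0.0756)·1.918²/(2·9.81) = 92.36 m

h_f ≈ 92.4 m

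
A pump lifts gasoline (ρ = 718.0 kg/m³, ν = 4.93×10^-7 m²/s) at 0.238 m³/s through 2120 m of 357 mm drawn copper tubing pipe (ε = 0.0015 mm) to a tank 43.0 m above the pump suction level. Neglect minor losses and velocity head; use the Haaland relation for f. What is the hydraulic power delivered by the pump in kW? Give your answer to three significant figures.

V = 4Q/(πD²) = 2.378 m/s; Re = 1.72×10^6; ε/D = 4.20×10^-6; f = 0.01070
h_f = f(L/D)V²/2g = 18.31 m
Total head H = z + h_f = 43.0 + 18.31 = 61.31 m
P_hyd = ρgQH = 718.0·9.81·0.238·61.31 = 102.8 kW

P_hyd ≈ 103 kW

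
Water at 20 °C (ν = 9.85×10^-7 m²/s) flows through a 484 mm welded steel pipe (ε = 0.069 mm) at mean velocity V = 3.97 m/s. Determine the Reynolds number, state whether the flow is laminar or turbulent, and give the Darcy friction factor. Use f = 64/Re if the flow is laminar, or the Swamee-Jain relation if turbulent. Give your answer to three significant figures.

Re = VD/ν = 3.970·0.484/9.85×10^-7 = 1.95×10^6
Re > 4000 → turbulent; ε/D = 1.43×10^-4
Swamee-Jain: f = 0.01357

Re ≈ 1.95×10^6; turbulent; f ≈ 0.0136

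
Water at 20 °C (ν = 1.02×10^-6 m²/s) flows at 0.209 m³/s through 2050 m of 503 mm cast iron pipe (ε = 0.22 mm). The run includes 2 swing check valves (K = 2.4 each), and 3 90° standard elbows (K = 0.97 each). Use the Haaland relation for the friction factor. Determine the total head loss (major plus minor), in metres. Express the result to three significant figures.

V = 4Q/(πD²) = 1.052 m/s; V²/2g = 0.05638 m
Re = 5.19×10^5, ε/D = 4.37×10^-4 → f = 0.01714 (Haaland)
Major: h_f = f(L/D)·V²/2g = 0.01714·4076·0.05638 = 3.938 m
Minor: ΣK = 7.71; h_m = ΣK·V²/2g = 0.4347 m
Total H_L = 3.938 + 0.4347 = 4.372 m

H_L ≈ 4.37 m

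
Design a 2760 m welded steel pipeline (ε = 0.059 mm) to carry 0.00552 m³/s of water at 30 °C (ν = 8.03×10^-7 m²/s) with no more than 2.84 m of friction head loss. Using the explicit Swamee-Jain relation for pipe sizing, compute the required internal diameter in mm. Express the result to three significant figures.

D ≈ 141 mm

Swamee-Jain (Type III): D = 0.66·[ε^1.25·(LQ²/(gh_f))^4.75 + ν·Q^9.4·(L/(gh_f))^5.2]^0.04
LQ²/(gh_f) = 0.003019; L/(gh_f) = 99.07
Term 1 = ε^1.25·(…)^4.75 = 5.53×10^-18; Term 2 = ν·Q^9.4·(…)^5.2 = 1.14×10^-17
D = 0.66·(5.53×10^-18 + 1.14×10^-17)^0.04 = 0.1408 m = 141 mm
Check: V = 0.354 m/s, Re = 6.21×10^4, f = 0.02154, h_f = 2.70 m ≈ 2.84 m ✓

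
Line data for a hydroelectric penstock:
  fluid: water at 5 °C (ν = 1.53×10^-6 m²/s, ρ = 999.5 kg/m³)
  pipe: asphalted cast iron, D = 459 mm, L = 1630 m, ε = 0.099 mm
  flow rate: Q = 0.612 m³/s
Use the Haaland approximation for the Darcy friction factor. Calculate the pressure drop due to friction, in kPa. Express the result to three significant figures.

Δp ≈ 357 kPa

V = 4Q/(πD²) = 4·0.612/(π·0.459²) = 3.699 m/s
Re = VD/ν = 3.699·0.459/1.53×10^-6 = 1.11×10^6 → turbulent
ε/D = 0.099/459 = 2.16×10^-4
Haaland: f = 0.01470
h_f = f(L/D)V²/(2g) = 0.01470·(1630/0.459)·3.699²/(2·9.81) = 36.39 m
Δp = ρg·h_f = 999.5·9.81·36.39 = 356.9 kPa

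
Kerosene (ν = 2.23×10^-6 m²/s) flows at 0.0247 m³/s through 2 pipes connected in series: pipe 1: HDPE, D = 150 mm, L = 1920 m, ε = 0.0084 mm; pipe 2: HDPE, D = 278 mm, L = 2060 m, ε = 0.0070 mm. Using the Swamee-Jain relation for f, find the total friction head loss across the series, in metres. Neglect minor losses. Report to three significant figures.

Pipe 1: V = 1.398 m/s, Re = 9.40×10^4, ε/D = 5.60×10^-5, f = 0.01842, h_1 = f(L/D)V²/2g = 23.48 m
Pipe 2: V = 0.4069 m/s, Re = 5.07×10^4, ε/D = 2.52×10^-5, f = 0.02080, h_2 = f(L/D)V²/2g = 1.301 m
Series → Q common, losses add: H = Σh = 24.78 m

H ≈ 24.8 m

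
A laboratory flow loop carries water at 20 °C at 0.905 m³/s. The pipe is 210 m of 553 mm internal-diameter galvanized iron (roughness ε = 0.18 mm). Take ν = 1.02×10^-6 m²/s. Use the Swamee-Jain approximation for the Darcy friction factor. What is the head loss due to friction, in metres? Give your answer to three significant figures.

V = 4Q/(πD²) = 4·0.905/(π·0.553²) = 3.768 m/s
Re = VD/ν = 3.768·0.553/1.02×10^-6 = 2.04×10^6 → turbulent
ε/D = 0.18/553 = 3.25×10^-4
Swamee-Jain: f = 0.01562
h_f = f(L/D)V²/(2g) = 0.01562·(210/0.553)·3.768²/(2·9.81) = 4.294 m

h_f ≈ 4.29 m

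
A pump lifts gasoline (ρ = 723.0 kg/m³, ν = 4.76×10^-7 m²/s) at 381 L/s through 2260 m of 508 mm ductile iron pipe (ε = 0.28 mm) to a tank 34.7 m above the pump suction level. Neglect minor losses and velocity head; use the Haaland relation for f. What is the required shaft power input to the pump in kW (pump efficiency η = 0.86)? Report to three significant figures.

P_shaft ≈ 153 kW

V = 4Q/(πD²) = 1.880 m/s; Re = 2.01×10^6; ε/D = 5.51×10^-4; f = 0.01731
h_f = f(L/D)V²/2g = 13.87 m
Total head H = z + h_f = 34.7 + 13.87 = 48.57 m
P_hyd = ρgQH = 723.0·9.81·0.381·48.57 = 131.3 kW
P_shaft = P_hyd/η = 131.3/0.86 = 152.6 kW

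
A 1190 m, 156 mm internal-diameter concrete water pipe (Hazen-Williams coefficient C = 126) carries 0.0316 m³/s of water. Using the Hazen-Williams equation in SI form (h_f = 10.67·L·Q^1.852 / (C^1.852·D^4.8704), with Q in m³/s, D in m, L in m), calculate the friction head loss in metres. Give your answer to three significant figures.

h_f = 10.67·1190·0.0316^1.852 / (126^1.852·0.156^4.8704) = 23.18 m

h_f ≈ 23.2 m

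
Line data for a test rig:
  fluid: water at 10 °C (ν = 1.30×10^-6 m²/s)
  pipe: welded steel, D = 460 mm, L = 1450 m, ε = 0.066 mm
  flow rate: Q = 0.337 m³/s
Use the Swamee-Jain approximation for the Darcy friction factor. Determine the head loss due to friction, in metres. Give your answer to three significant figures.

h_f ≈ 9.56 m

V = 4Q/(πD²) = 4·0.337/(π·0.460²) = 2.028 m/s
Re = VD/ν = 2.028·0.460/1.30×10^-6 = 7.18×10^5 → turbulent
ε/D = 0.066/460 = 1.43×10^-4
Swamee-Jain: f = 0.01446
h_f = f(L/D)V²/(2g) = 0.01446·(1450/0.460)·2.028²/(2·9.81) = 9.555 m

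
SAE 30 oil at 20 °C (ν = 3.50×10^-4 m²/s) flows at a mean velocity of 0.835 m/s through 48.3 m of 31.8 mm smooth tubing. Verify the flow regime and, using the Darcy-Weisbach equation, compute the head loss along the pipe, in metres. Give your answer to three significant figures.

Re = VD/ν = 0.835·0.03180/3.50×10^-4 = 75.9 → laminar (Re < 2300)
f = 64/Re = 0.8436
h_f = f(L/D)V²/(2g) = 0.8436·(48.3/0.03180)·0.835²/(2·9.81) = 45.53 m

h_f ≈ 45.5 m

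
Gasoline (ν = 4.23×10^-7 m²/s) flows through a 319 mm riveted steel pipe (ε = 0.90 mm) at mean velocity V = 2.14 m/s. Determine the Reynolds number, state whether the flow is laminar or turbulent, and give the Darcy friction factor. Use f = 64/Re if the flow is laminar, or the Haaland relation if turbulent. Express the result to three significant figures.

Re = VD/ν = 2.140·0.319/4.23×10^-7 = 1.61×10^6
Re > 4000 → turbulent; ε/D = 0.00282
Haaland: f = 0.02585

Re ≈ 1.61×10^6; turbulent; f ≈ 0.0259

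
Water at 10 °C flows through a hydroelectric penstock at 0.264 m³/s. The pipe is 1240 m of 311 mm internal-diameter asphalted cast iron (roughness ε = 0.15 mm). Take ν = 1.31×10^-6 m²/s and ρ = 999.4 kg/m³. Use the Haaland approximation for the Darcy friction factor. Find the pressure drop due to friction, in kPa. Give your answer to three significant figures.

V = 4Q/(πD²) = 4·0.264/(π·0.311²) = 3.475 m/s
Re = VD/ν = 3.475·0.311/1.31×10^-6 = 8.25×10^5 → turbulent
ε/D = 0.15/311 = 4.82×10^-4
Haaland: f = 0.01714
h_f = f(L/D)V²/(2g) = 0.01714·(1240/0.311)·3.475²/(2·9.81) = 42.07 m
Δp = ρg·h_f = 999.4·9.81·42.07 = 412.5 kPa

Δp ≈ 412 kPa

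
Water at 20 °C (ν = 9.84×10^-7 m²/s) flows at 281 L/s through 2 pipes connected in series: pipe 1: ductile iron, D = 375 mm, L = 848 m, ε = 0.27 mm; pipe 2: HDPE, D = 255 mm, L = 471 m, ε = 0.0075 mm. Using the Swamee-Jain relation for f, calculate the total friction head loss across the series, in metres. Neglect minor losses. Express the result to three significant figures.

H ≈ 47.4 m

Pipe 1: V = 2.544 m/s, Re = 9.70×10^5, ε/D = 7.20×10^-4, f = 0.01865, h_1 = f(L/D)V²/2g = 13.91 m
Pipe 2: V = 5.502 m/s, Re = 1.43×10^6, ε/D = 2.94×10^-5, f = 0.01176, h_2 = f(L/D)V²/2g = 33.53 m
Series → Q common, losses add: H = Σh = 47.44 m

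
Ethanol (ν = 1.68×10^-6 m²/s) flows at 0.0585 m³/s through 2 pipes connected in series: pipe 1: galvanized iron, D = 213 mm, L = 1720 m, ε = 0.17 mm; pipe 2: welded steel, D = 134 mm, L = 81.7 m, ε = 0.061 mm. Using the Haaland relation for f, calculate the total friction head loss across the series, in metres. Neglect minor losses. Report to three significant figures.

Pipe 1: V = 1.642 m/s, Re = 2.08×10^5, ε/D = 7.98×10^-4, f = 0.02002, h_1 = f(L/D)V²/2g = 22.21 m
Pipe 2: V = 4.148 m/s, Re = 3.31×10^5, ε/D = 4.55×10^-4, f = 0.01769, h_2 = f(L/D)V²/2g = 9.460 m
Series → Q common, losses add: H = Σh = 31.67 m

H ≈ 31.7 m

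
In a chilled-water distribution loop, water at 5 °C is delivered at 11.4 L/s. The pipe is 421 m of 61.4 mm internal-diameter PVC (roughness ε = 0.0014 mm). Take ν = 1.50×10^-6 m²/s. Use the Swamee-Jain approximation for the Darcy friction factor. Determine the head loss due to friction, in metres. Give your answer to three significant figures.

h_f ≈ 85.3 m

V = 4Q/(πD²) = 4·0.0114/(π·0.0614²) = 3.850 m/s
Re = VD/ν = 3.850·0.0614/1.50×10^-6 = 1.58×10^5 → turbulent
ε/D = 0.0014/61.4 = 2.28×10^-5
Swamee-Jain: f = 0.01646
h_f = f(L/D)V²/(2g) = 0.01646·(421/0.0614)·3.850²/(2·9.81) = 85.27 m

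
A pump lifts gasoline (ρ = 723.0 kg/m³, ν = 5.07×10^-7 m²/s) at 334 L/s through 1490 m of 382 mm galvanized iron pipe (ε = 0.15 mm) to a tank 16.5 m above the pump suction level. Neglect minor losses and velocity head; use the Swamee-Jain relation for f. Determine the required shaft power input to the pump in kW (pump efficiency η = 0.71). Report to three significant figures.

P_shaft ≈ 146 kW

V = 4Q/(πD²) = 2.914 m/s; Re = 2.20×10^6; ε/D = 3.93×10^-4; f = 0.01618
h_f = f(L/D)V²/2g = 27.32 m
Total head H = z + h_f = 16.5 + 27.32 = 43.82 m
P_hyd = ρgQH = 723.0·9.81·0.334·43.82 = 103.8 kW
P_shaft = P_hyd/η = 103.8/0.71 = 146.2 kW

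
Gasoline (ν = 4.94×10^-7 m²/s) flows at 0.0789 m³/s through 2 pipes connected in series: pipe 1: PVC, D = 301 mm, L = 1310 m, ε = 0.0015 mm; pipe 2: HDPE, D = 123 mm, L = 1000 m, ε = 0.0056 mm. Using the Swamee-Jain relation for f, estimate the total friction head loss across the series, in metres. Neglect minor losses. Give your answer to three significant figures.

H ≈ 222 m

Pipe 1: V = 1.109 m/s, Re = 6.76×10^5, ε/D = 4.98×10^-6, f = 0.01251, h_1 = f(L/D)V²/2g = 3.412 m
Pipe 2: V = 6.640 m/s, Re = 1.65×10^6, ε/D = 4.55×10^-5, f = 0.01196, h_2 = f(L/D)V²/2g = 218.6 m
Series → Q common, losses add: H = Σh = 222.0 m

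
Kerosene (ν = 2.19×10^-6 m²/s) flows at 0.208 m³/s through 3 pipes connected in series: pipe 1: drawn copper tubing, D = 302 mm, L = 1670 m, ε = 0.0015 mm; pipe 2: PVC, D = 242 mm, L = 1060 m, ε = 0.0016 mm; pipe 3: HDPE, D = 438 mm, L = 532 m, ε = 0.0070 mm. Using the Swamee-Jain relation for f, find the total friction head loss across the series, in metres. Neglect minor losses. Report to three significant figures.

Pipe 1: V = 2.904 m/s, Re = 4.00×10^5, ε/D = 4.97×10^-6, f = 0.01370, h_1 = f(L/D)V²/2g = 32.55 m
Pipe 2: V = 4.522 m/s, Re = 5.00×10^5, ε/D = 6.61×10^-6, f = 0.01320, h_2 = f(L/D)V²/2g = 60.26 m
Pipe 3: V = 1.380 m/s, Re = 2.76×10^5, ε/D = 1.60×10^-5, f = 0.01478, h_3 = f(L/D)V²/2g = 1.743 m
Series → Q common, losses add: H = Σh = 94.55 m

H ≈ 94.6 m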